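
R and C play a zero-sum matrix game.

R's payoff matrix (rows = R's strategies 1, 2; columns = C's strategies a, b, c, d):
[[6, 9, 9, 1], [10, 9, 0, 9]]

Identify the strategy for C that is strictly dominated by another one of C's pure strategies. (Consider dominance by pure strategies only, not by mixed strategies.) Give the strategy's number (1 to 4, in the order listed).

1

C prefers columns that give R less. Compare a with d: 1 < 6, 9 < 10.
So d strictly dominates a for C; a is strictly dominated.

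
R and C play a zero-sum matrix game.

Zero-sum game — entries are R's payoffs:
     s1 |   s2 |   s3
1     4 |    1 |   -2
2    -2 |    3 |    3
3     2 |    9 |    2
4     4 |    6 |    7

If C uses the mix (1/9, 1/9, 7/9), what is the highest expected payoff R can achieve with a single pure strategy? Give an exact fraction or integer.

1: (4)·(1/9) + (1)·(1/9) + (-2)·(7/9) = -1.
2: (-2)·(1/9) + (3)·(1/9) + (3)·(7/9) = 22/9.
3: (2)·(1/9) + (9)·(1/9) + (2)·(7/9) = 25/9.
4: (4)·(1/9) + (6)·(1/9) + (7)·(7/9) = 59/9.
The best pure response is 4 with expected payoff 59/9.

59/9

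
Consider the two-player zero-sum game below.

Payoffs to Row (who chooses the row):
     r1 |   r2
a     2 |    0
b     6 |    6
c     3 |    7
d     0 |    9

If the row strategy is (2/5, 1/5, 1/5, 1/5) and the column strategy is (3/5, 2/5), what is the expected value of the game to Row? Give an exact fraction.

83/25

Against (3/5, 2/5), each row's expected payoff is a: 6/5; b: 6; c: 23/5; d: 18/5.
Taking the (2/5, 1/5, 1/5, 1/5)-weighted average: (2/5)·(6/5) + (1/5)·(6) + (1/5)·(23/5) + (1/5)·(18/5) = 83/25.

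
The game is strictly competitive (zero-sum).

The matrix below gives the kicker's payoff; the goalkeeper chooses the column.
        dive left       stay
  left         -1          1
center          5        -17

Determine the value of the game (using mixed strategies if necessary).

Row minima are -1 and -17, so the kicker's maximin is -1; column maxima are 5 and 1, so the goalkeeper's minimax is 1. These differ, so the equilibrium is in mixed strategies.
Let the kicker play left with probability p. The goalkeeper is indifferent when −p + 5(1−p) = p − 17(1−p), giving p = 11/12.
Let the goalkeeper play dive left with probability q. The kicker is indifferent when −q + (1−q) = 5q − 17(1−q), giving q = 3/4.
The value is -1·(3/4) + (1)·(1/4) = -1/2.

-1/2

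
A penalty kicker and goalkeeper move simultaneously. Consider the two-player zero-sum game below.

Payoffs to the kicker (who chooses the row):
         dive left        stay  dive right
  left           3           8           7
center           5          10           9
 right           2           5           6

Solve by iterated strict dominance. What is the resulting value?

Column stay is strictly dominated by dive left for the goalkeeper (3<8, 5<10, 2<5); eliminate stay.
Column dive right is strictly dominated by dive left for the goalkeeper (3<7, 5<9, 2<6); eliminate dive right.
Row right is strictly dominated by row left (3>2); eliminate right.
Row left is strictly dominated by row center (5>3); eliminate left.
Only (center, dive left) remains, with payoff 5.

5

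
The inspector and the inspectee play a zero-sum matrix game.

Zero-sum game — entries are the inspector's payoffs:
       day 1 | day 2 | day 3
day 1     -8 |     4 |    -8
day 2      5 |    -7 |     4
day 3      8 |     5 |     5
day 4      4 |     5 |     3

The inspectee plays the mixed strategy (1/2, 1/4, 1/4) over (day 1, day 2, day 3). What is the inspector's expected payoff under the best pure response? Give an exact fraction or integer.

13/2

day 1: (-8)·(1/2) + (4)·(1/4) + (-8)·(1/4) = -5.
day 2: (5)·(1/2) + (-7)·(1/4) + (4)·(1/4) = 7/4.
day 3: (8)·(1/2) + (5)·(1/4) + (5)·(1/4) = 13/2.
day 4: (4)·(1/2) + (5)·(1/4) + (3)·(1/4) = 4.
The best pure response is day 3 with expected payoff 13/2.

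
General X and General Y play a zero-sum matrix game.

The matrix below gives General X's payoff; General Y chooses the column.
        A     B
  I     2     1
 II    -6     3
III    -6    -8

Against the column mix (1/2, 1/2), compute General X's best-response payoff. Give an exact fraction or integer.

I: (2)·(1/2) + (1)·(1/2) = 3/2.
II: (-6)·(1/2) + (3)·(1/2) = -3/2.
III: (-6)·(1/2) + (-8)·(1/2) = -7.
The best pure response is I with expected payoff 3/2.

3/2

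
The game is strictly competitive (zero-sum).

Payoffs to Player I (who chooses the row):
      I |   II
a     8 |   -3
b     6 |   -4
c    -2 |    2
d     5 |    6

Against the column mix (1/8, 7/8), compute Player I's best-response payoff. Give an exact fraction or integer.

a: (8)·(1/8) + (-3)·(7/8) = -13/8.
b: (6)·(1/8) + (-4)·(7/8) = -11/4.
c: (-2)·(1/8) + (2)·(7/8) = 3/2.
d: (5)·(1/8) + (6)·(7/8) = 47/8.
The best pure response is d with expected payoff 47/8.

47/8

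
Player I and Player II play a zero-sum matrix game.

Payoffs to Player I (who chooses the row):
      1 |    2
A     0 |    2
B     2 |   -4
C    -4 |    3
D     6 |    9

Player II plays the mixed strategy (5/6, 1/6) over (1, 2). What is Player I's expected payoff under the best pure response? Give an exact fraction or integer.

13/2

A: (0)·(5/6) + (2)·(1/6) = 1/3.
B: (2)·(5/6) + (-4)·(1/6) = 1.
C: (-4)·(5/6) + (3)·(1/6) = -17/6.
D: (6)·(5/6) + (9)·(1/6) = 13/2.
The best pure response is D with expected payoff 13/2.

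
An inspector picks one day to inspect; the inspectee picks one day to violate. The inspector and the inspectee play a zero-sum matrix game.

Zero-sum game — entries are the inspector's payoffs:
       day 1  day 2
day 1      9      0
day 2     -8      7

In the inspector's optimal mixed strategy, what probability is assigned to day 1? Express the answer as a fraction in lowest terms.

Row minima are 0 and -8, so the inspector's maximin is 0; column maxima are 9 and 7, so the inspectee's minimax is 7. These differ, so the equilibrium is in mixed strategies.
Let the inspector play day 1 with probability p. The inspectee is indifferent when 9p − 8(1−p) = 7(1−p), giving p = 5/8.

5/8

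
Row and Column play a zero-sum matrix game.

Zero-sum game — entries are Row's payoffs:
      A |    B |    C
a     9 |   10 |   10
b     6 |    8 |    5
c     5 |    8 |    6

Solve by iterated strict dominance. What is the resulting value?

9

Row b is strictly dominated by row a (9>6, 10>8, 10>5); eliminate b.
Column B is strictly dominated by A for Column (9<10, 5<8); eliminate B.
Row c is strictly dominated by row a (9>5, 10>6); eliminate c.
Column C is strictly dominated by A for Column (9<10); eliminate C.
Only (a, A) remains, with payoff 9.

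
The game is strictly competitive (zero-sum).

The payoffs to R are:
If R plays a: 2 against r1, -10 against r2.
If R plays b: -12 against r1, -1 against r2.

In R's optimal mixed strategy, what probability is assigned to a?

Row minima are -10 and -12, so R's maximin is -10; column maxima are 2 and -1, so C's minimax is -1. These differ, so the equilibrium is in mixed strategies.
Let R play a with probability p. C is indifferent when 2p − 12(1−p) = −10p − (1−p), giving p = 11/23.

11/23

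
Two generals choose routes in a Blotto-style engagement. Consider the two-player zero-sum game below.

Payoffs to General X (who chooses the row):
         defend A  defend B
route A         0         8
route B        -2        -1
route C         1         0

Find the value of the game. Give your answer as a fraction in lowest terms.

Row route B is strictly dominated by row route C, so General X never plays it.
The remaining 2×2 game on (route A, route C) × (defend A, defend B) has no saddle point. Let General X play route A with probability p; indifference gives (1−p) = 8p, so p = 1/9.
Similarly General Y's optimal q on defend A is 8/9, and the value is 0·(8/9) + (8)·(1/9) = 8/9.

8/9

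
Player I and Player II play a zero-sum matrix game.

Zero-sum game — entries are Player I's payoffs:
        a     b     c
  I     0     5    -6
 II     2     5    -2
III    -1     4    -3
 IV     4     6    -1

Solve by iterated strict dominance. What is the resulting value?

-1

Column a is strictly dominated by c for Player II (-6<0, -2<2, -3<-1, -1<4); eliminate a.
Column b is strictly dominated by c for Player II (-6<5, -2<5, -3<4, -1<6); eliminate b.
Row III is strictly dominated by row II (-2>-3); eliminate III.
Row II is strictly dominated by row IV (-1>-2); eliminate II.
Row I is strictly dominated by row IV (-1>-6); eliminate I.
Only (IV, c) remains, with payoff -1.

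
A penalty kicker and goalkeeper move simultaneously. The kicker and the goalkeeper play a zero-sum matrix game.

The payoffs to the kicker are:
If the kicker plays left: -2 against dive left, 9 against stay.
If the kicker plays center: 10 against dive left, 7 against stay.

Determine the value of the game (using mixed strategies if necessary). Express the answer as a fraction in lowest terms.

52/7

Row minima are -2 and 7, so the kicker's maximin is 7; column maxima are 10 and 9, so the goalkeeper's minimax is 9. These differ, so the equilibrium is in mixed strategies.
Let the kicker play left with probability p. The goalkeeper is indifferent when −2p + 10(1−p) = 9p + 7(1−p), giving p = 3/14.
Let the goalkeeper play dive left with probability q. The kicker is indifferent when −2q + 9(1−q) = 10q + 7(1−q), giving q = 1/7.
The value is -2·(1/7) + (9)·(6/7) = 52/7.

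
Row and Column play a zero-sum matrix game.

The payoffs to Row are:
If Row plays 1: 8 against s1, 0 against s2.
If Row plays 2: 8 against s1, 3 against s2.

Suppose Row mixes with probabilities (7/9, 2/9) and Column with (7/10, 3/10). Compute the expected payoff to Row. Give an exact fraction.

29/5

Against (7/10, 3/10), each row's expected payoff is 1: 28/5; 2: 13/2.
Taking the (7/9, 2/9)-weighted average: (7/9)·(28/5) + (2/9)·(13/2) = 29/5.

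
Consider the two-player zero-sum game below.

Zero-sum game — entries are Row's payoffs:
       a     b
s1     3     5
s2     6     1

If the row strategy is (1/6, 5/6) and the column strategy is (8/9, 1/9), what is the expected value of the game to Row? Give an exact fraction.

Against (8/9, 1/9), each row's expected payoff is s1: 29/9; s2: 49/9.
Taking the (1/6, 5/6)-weighted average: (1/6)·(29/9) + (5/6)·(49/9) = 137/27.

137/27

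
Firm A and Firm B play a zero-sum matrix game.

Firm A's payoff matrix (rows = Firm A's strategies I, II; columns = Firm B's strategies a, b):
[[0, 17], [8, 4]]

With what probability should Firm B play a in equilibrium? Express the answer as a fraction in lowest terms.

13/21

Row minima are 0 and 4, so Firm A's maximin is 4; column maxima are 8 and 17, so Firm B's minimax is 8. These differ, so the equilibrium is in mixed strategies.
Let Firm B play a with probability q. Firm A is indifferent when 17(1−q) = 8q + 4(1−q), giving q = 13/21.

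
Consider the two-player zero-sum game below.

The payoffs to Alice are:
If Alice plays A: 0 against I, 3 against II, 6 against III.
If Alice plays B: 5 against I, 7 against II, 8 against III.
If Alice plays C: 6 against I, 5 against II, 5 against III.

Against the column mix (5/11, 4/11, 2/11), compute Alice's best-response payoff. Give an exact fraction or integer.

A: (0)·(5/11) + (3)·(4/11) + (6)·(2/11) = 24/11.
B: (5)·(5/11) + (7)·(4/11) + (8)·(2/11) = 69/11.
C: (6)·(5/11) + (5)·(4/11) + (5)·(2/11) = 60/11.
The best pure response is B with expected payoff 69/11.

69/11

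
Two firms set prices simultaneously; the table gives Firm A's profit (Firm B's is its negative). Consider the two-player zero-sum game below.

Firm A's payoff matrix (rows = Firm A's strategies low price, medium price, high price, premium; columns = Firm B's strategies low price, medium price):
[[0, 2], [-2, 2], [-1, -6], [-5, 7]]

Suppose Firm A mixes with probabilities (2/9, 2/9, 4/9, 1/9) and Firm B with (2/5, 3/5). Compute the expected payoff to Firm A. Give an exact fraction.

Against (2/5, 3/5), each row's expected payoff is low price: 6/5; medium price: 2/5; high price: -4; premium: 11/5.
Taking the (2/9, 2/9, 4/9, 1/9)-weighted average: (2/9)·(6/5) + (2/9)·(2/5) + (4/9)·(-4) + (1/9)·(11/5) = -53/45.

-53/45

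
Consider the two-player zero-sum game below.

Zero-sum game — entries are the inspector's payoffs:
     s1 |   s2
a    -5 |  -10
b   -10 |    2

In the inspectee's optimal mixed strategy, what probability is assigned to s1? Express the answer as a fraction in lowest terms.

Row minima are -10 and -10, so the inspector's maximin is -10; column maxima are -5 and 2, so the inspectee's minimax is -5. These differ, so the equilibrium is in mixed strategies.
Let the inspectee play s1 with probability q. The inspector is indifferent when −5q − 10(1−q) = −10q + 2(1−q), giving q = 12/17.

12/17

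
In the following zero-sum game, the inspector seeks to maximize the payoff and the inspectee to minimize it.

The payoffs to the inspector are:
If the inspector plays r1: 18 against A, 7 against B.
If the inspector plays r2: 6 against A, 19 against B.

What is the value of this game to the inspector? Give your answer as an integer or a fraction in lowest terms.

25/2

Row minima are 7 and 6, so the inspector's maximin is 7; column maxima are 18 and 19, so the inspectee's minimax is 18. These differ, so the equilibrium is in mixed strategies.
Let the inspector play r1 with probability p. The inspectee is indifferent when 18p + 6(1−p) = 7p + 19(1−p), giving p = 13/24.
Let the inspectee play A with probability q. The inspector is indifferent when 18q + 7(1−q) = 6q + 19(1−q), giving q = 1/2.
The value is 18·(1/2) + (7)·(1/2) = 25/2.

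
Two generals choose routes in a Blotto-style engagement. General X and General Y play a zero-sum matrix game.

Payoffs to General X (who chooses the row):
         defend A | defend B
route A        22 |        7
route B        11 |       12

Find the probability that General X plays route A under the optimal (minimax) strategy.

1/16

Row minima are 7 and 11, so General X's maximin is 11; column maxima are 22 and 12, so General Y's minimax is 12. These differ, so the equilibrium is in mixed strategies.
Let General X play route A with probability p. General Y is indifferent when 22p + 11(1−p) = 7p + 12(1−p), giving p = 1/16.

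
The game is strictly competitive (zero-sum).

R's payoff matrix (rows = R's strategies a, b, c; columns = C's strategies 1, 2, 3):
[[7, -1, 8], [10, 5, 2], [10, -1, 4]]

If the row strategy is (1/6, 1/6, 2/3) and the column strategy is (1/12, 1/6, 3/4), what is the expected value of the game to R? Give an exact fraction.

97/24

Against (1/12, 1/6, 3/4), each row's expected payoff is a: 77/12; b: 19/6; c: 11/3.
Taking the (1/6, 1/6, 2/3)-weighted average: (1/6)·(77/12) + (1/6)·(19/6) + (2/3)·(11/3) = 97/24.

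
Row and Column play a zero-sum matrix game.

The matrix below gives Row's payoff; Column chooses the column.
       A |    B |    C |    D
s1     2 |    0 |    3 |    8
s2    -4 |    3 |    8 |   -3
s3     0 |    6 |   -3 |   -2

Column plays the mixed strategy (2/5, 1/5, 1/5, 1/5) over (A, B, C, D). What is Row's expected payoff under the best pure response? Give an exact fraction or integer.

3

s1: (2)·(2/5) + (0)·(1/5) + (3)·(1/5) + (8)·(1/5) = 3.
s2: (-4)·(2/5) + (3)·(1/5) + (8)·(1/5) + (-3)·(1/5) = 0.
s3: (0)·(2/5) + (6)·(1/5) + (-3)·(1/5) + (-2)·(1/5) = 1/5.
The best pure response is s1 with expected payoff 3.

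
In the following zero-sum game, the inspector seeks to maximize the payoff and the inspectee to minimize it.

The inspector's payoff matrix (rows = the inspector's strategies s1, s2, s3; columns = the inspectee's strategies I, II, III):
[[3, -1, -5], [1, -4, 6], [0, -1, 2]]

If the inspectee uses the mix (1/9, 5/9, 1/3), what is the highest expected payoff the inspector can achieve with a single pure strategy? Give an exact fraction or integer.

1/9

s1: (3)·(1/9) + (-1)·(5/9) + (-5)·(1/3) = -17/9.
s2: (1)·(1/9) + (-4)·(5/9) + (6)·(1/3) = -1/9.
s3: (0)·(1/9) + (-1)·(5/9) + (2)·(1/3) = 1/9.
The best pure response is s3 with expected payoff 1/9.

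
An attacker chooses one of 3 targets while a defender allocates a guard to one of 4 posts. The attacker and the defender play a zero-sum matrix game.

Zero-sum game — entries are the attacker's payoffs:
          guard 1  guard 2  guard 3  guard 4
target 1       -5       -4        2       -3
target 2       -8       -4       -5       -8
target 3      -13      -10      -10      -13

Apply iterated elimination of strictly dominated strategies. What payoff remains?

-5

Column guard 2 is strictly dominated by guard 1 for the defender (-5<-4, -8<-4, -13<-10); eliminate guard 2.
Row target 2 is strictly dominated by row target 1 (-5>-8, 2>-5, -3>-8); eliminate target 2.
Column guard 3 is strictly dominated by guard 1 for the defender (-5<2, -13<-10); eliminate guard 3.
Row target 3 is strictly dominated by row target 1 (-5>-13, -3>-13); eliminate target 3.
Column guard 4 is strictly dominated by guard 1 for the defender (-5<-3); eliminate guard 4.
Only (target 1, guard 1) remains, with payoff -5.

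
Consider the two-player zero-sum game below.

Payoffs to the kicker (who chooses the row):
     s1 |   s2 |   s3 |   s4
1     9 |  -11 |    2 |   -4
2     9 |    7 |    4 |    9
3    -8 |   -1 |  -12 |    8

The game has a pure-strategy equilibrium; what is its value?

Row minima: -11, 4, -12 → the kicker's maximin is 4.
Column maxima: 9, 7, 4, 9 → the goalkeeper's minimax is 4.
They coincide at (2, s3), so the value is 4.

4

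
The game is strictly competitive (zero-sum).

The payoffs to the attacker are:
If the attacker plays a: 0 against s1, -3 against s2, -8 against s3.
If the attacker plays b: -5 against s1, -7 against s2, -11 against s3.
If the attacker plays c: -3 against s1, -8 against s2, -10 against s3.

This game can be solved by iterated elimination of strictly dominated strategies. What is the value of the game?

Column s2 is strictly dominated by s3 for the defender (-8<-3, -11<-7, -10<-8); eliminate s2.
Row b is strictly dominated by row a (0>-5, -8>-11); eliminate b.
Row c is strictly dominated by row a (0>-3, -8>-10); eliminate c.
Column s1 is strictly dominated by s3 for the defender (-8<0); eliminate s1.
Only (a, s3) remains, with payoff -8.

-8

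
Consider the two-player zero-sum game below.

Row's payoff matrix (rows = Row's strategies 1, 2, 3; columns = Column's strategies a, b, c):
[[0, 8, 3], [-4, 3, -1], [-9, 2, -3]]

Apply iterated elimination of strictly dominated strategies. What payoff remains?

Row 3 is strictly dominated by row 1 (0>-9, 8>2, 3>-3); eliminate 3.
Row 2 is strictly dominated by row 1 (0>-4, 8>3, 3>-1); eliminate 2.
Column c is strictly dominated by a for Column (0<3); eliminate c.
Column b is strictly dominated by a for Column (0<8); eliminate b.
Only (1, a) remains, with payoff 0.

0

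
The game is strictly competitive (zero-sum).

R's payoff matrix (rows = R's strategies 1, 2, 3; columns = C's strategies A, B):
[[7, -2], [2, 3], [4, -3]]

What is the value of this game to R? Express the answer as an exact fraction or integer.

Row 3 is strictly dominated by row 1, so R never plays it.
The remaining 2×2 game on (1, 2) × (A, B) has no saddle point. Let R play 1 with probability p; indifference gives 7p + 2(1−p) = −2p + 3(1−p), so p = 1/10.
Similarly C's optimal q on A is 1/2, and the value is 7·(1/2) + (-2)·(1/2) = 5/2.

5/2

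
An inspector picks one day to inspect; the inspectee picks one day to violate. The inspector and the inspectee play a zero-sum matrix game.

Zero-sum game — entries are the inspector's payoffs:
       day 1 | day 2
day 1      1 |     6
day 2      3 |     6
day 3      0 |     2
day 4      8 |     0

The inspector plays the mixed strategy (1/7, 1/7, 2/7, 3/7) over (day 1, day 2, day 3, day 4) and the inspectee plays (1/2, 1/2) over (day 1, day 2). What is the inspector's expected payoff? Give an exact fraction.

22/7

Against (1/2, 1/2), each row's expected payoff is day 1: 7/2; day 2: 9/2; day 3: 1; day 4: 4.
Taking the (1/7, 1/7, 2/7, 3/7)-weighted average: (1/7)·(7/2) + (1/7)·(9/2) + (2/7)·(1) + (3/7)·(4) = 22/7.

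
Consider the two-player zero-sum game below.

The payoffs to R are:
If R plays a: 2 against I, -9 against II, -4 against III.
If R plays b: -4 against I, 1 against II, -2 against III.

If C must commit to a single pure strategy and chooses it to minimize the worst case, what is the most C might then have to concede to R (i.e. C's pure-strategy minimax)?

The worst case (largest entry) in each column is I: 2, II: 1, III: -2.
The best (smallest) of these is -2.

-2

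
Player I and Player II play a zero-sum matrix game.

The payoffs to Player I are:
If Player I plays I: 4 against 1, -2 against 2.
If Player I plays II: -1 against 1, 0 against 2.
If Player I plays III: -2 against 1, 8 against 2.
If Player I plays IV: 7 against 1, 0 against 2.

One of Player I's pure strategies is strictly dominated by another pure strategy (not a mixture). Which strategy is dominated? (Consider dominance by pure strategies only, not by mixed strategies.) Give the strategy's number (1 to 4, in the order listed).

Compare I with IV: 7 > 4, 0 > -2.
So IV strictly dominates I for Player I; I is strictly dominated.

1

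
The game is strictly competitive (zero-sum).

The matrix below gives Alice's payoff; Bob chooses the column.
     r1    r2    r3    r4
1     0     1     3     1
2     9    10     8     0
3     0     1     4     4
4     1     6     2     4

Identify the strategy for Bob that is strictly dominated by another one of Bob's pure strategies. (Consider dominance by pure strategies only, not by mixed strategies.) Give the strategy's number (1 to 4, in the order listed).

2

Bob prefers columns that give Alice less. Compare r2 with r1: 0 < 1, 9 < 10, 0 < 1, 1 < 6.
So r1 strictly dominates r2 for Bob; r2 is strictly dominated.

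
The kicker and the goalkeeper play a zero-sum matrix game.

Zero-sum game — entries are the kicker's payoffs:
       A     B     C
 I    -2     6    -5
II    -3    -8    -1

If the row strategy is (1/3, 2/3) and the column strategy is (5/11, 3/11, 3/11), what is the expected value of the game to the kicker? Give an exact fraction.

Against (5/11, 3/11, 3/11), each row's expected payoff is I: -7/11; II: -42/11.
Taking the (1/3, 2/3)-weighted average: (1/3)·(-7/11) + (2/3)·(-42/11) = -91/33.

-91/33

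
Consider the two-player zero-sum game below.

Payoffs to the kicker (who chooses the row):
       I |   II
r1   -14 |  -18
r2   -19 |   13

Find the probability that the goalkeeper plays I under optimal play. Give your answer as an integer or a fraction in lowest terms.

31/36

Row minima are -18 and -19, so the kicker's maximin is -18; column maxima are -14 and 13, so the goalkeeper's minimax is -14. These differ, so the equilibrium is in mixed strategies.
Let the goalkeeper play I with probability q. The kicker is indifferent when −14q − 18(1−q) = −19q + 13(1−q), giving q = 31/36.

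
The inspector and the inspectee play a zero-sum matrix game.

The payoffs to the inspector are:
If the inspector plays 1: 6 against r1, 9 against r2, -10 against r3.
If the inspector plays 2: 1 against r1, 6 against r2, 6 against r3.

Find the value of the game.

46/21

Column r2 is strictly dominated by r1 for the inspectee (it gives the inspector more in every row).
The remaining 2×2 game on (1, 2) × (r1, r3) has no saddle point. Let the inspector play 1 with probability p; indifference gives 6p + (1−p) = −10p + 6(1−p), so p = 5/21.
Similarly the inspectee's optimal q on r1 is 16/21, and the value is 6·(16/21) + (-10)·(5/21) = 46/21.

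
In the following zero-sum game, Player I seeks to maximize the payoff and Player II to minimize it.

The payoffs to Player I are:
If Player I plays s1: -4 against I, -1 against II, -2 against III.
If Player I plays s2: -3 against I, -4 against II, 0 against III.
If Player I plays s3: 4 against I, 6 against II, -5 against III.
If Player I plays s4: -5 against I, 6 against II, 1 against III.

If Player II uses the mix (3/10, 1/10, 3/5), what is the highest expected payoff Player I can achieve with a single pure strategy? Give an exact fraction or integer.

s1: (-4)·(3/10) + (-1)·(1/10) + (-2)·(3/5) = -5/2.
s2: (-3)·(3/10) + (-4)·(1/10) + (0)·(3/5) = -13/10.
s3: (4)·(3/10) + (6)·(1/10) + (-5)·(3/5) = -6/5.
s4: (-5)·(3/10) + (6)·(1/10) + (1)·(3/5) = -3/10.
The best pure response is s4 with expected payoff -3/10.

-3/10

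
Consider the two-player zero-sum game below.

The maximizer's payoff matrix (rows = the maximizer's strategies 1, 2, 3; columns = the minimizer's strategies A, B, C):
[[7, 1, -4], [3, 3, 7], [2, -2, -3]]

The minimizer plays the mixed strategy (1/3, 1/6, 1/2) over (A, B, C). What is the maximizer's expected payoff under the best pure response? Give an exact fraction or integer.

5

1: (7)·(1/3) + (1)·(1/6) + (-4)·(1/2) = 1/2.
2: (3)·(1/3) + (3)·(1/6) + (7)·(1/2) = 5.
3: (2)·(1/3) + (-2)·(1/6) + (-3)·(1/2) = -7/6.
The best pure response is 2 with expected payoff 5.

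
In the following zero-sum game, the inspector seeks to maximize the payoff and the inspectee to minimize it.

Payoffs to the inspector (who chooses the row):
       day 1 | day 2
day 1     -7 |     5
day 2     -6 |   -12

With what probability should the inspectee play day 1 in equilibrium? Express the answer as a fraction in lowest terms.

Row minima are -7 and -12, so the inspector's maximin is -7; column maxima are -6 and 5, so the inspectee's minimax is -6. These differ, so the equilibrium is in mixed strategies.
Let the inspectee play day 1 with probability q. The inspector is indifferent when −7q + 5(1−q) = −6q − 12(1−q), giving q = 17/18.

17/18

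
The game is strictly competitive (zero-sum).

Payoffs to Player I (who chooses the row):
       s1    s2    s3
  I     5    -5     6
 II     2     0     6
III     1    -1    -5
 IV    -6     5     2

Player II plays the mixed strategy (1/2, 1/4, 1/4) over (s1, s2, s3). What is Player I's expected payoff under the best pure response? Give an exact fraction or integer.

I: (5)·(1/2) + (-5)·(1/4) + (6)·(1/4) = 11/4.
II: (2)·(1/2) + (0)·(1/4) + (6)·(1/4) = 5/2.
III: (1)·(1/2) + (-1)·(1/4) + (-5)·(1/4) = -1.
IV: (-6)·(1/2) + (5)·(1/4) + (2)·(1/4) = -5/4.
The best pure response is I with expected payoff 11/4.

11/4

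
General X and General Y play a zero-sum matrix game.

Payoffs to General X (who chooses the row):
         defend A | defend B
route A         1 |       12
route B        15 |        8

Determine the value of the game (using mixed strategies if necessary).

86/9

Row minima are 1 and 8, so General X's maximin is 8; column maxima are 15 and 12, so General Y's minimax is 12. These differ, so the equilibrium is in mixed strategies.
Let General X play route A with probability p. General Y is indifferent when p + 15(1−p) = 12p + 8(1−p), giving p = 7/18.
Let General Y play defend A with probability q. General X is indifferent when q + 12(1−q) = 15q + 8(1−q), giving q = 2/9.
The value is 1·(2/9) + (12)·(7/9) = 86/9.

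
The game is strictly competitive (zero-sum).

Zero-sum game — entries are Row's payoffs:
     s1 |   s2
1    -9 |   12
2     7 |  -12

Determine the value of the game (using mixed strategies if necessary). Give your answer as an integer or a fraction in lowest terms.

-3/5

Row minima are -9 and -12, so Row's maximin is -9; column maxima are 7 and 12, so Column's minimax is 7. These differ, so the equilibrium is in mixed strategies.
Let Row play 1 with probability p. Column is indifferent when −9p + 7(1−p) = 12p − 12(1−p), giving p = 19/40.
Let Column play s1 with probability q. Row is indifferent when −9q + 12(1−q) = 7q − 12(1−q), giving q = 3/5.
The value is -9·(3/5) + (12)·(2/5) = -3/5.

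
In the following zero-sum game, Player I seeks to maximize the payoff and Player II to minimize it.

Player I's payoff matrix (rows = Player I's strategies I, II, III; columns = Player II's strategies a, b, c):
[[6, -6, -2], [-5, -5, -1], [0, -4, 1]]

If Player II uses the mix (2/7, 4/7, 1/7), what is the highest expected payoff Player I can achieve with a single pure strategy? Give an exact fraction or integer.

-2

I: (6)·(2/7) + (-6)·(4/7) + (-2)·(1/7) = -2.
II: (-5)·(2/7) + (-5)·(4/7) + (-1)·(1/7) = -31/7.
III: (0)·(2/7) + (-4)·(4/7) + (1)·(1/7) = -15/7.
The best pure response is I with expected payoff -2.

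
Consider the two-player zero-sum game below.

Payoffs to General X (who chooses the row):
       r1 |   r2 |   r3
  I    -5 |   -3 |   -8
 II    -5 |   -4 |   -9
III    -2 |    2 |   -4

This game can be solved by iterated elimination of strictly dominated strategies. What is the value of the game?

Column r2 is strictly dominated by r1 for General Y (-5<-3, -5<-4, -2<2); eliminate r2.
Row I is strictly dominated by row III (-2>-5, -4>-8); eliminate I.
Row II is strictly dominated by row III (-2>-5, -4>-9); eliminate II.
Column r1 is strictly dominated by r3 for General Y (-4<-2); eliminate r1.
Only (III, r3) remains, with payoff -4.

-4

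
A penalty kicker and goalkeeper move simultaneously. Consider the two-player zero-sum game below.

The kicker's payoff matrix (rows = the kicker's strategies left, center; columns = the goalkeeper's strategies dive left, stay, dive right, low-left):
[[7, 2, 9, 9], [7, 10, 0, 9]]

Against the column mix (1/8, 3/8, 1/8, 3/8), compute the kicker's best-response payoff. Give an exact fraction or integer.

8

left: (7)·(1/8) + (2)·(3/8) + (9)·(1/8) + (9)·(3/8) = 49/8.
center: (7)·(1/8) + (10)·(3/8) + (0)·(1/8) + (9)·(3/8) = 8.
The best pure response is center with expected payoff 8.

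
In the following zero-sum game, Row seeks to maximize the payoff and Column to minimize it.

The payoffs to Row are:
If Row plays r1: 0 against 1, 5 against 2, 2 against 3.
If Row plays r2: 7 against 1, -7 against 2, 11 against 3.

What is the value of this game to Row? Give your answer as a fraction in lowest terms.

Column 3 is strictly dominated by 1 for Column (it gives Row more in every row).
The remaining 2×2 game on (r1, r2) × (1, 2) has no saddle point. Let Row play r1 with probability p; indifference gives 7(1−p) = 5p − 7(1−p), so p = 14/19.
Similarly Column's optimal q on 1 is 12/19, and the value is 0·(12/19) + (5)·(7/19) = 35/19.

35/19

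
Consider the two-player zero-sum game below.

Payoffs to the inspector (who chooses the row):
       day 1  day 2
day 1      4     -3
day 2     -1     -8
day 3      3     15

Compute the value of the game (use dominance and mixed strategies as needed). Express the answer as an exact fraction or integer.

69/19

Row day 2 is strictly dominated by row day 1, so the inspector never plays it.
The remaining 2×2 game on (day 1, day 3) × (day 1, day 2) has no saddle point. Let the inspector play day 1 with probability p; indifference gives 4p + 3(1−p) = −3p + 15(1−p), so p = 12/19.
Similarly the inspectee's optimal q on day 1 is 18/19, and the value is 4·(18/19) + (-3)·(1/19) = 69/19.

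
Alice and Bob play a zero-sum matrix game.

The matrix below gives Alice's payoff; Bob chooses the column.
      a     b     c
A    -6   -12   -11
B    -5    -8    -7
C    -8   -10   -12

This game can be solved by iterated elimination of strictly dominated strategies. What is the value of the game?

Column a is strictly dominated by b for Bob (-12<-6, -8<-5, -10<-8); eliminate a.
Row C is strictly dominated by row B (-8>-10, -7>-12); eliminate C.
Row A is strictly dominated by row B (-8>-12, -7>-11); eliminate A.
Column c is strictly dominated by b for Bob (-8<-7); eliminate c.
Only (B, b) remains, with payoff -8.

-8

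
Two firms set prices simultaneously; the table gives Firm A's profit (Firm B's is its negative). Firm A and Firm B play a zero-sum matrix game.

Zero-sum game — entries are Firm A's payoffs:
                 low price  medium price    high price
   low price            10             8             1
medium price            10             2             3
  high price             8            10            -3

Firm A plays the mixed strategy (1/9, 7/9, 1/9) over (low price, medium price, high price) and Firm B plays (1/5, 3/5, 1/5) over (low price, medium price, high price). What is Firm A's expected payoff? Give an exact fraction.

203/45

Against (1/5, 3/5, 1/5), each row's expected payoff is low price: 7; medium price: 19/5; high price: 7.
Taking the (1/9, 7/9, 1/9)-weighted average: (1/9)·(7) + (7/9)·(19/5) + (1/9)·(7) = 203/45.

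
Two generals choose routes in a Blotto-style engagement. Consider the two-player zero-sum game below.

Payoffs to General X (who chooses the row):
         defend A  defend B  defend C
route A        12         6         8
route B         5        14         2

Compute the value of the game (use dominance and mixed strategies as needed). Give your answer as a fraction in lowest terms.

50/7

Column defend A is strictly dominated by defend C for General Y (it gives General X more in every row).
The remaining 2×2 game on (route A, route B) × (defend B, defend C) has no saddle point. Let General X play route A with probability p; indifference gives 6p + 14(1−p) = 8p + 2(1−p), so p = 6/7.
Similarly General Y's optimal q on defend B is 3/7, and the value is 6·(3/7) + (8)·(4/7) = 50/7.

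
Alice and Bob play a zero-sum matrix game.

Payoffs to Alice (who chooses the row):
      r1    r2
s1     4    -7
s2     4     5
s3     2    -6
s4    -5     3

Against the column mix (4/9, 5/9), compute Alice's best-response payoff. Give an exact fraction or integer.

41/9

s1: (4)·(4/9) + (-7)·(5/9) = -19/9.
s2: (4)·(4/9) + (5)·(5/9) = 41/9.
s3: (2)·(4/9) + (-6)·(5/9) = -22/9.
s4: (-5)·(4/9) + (3)·(5/9) = -5/9.
The best pure response is s2 with expected payoff 41/9.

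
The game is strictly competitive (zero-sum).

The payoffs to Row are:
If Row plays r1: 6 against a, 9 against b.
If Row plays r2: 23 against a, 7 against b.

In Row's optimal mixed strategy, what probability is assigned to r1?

Row minima are 6 and 7, so Row's maximin is 7; column maxima are 23 and 9, so Column's minimax is 9. These differ, so the equilibrium is in mixed strategies.
Let Row play r1 with probability p. Column is indifferent when 6p + 23(1−p) = 9p + 7(1−p), giving p = 16/19.

16/19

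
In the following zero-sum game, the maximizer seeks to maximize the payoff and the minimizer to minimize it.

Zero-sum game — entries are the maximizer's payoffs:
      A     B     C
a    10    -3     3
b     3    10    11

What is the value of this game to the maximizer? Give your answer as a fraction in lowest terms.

Column C is strictly dominated by B for the minimizer (it gives the maximizer more in every row).
The remaining 2×2 game on (a, b) × (A, B) has no saddle point. Let the maximizer play a with probability p; indifference gives 10p + 3(1−p) = −3p + 10(1−p), so p = 7/20.
Similarly the minimizer's optimal q on A is 13/20, and the value is 10·(13/20) + (-3)·(7/20) = 109/20.

109/20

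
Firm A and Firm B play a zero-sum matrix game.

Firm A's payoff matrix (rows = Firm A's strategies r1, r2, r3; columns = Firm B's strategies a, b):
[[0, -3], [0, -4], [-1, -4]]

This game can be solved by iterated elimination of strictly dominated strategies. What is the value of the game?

Column a is strictly dominated by b for Firm B (-3<0, -4<0, -4<-1); eliminate a.
Row r3 is strictly dominated by row r1 (-3>-4); eliminate r3.
Row r2 is strictly dominated by row r1 (-3>-4); eliminate r2.
Only (r1, b) remains, with payoff -3.

-3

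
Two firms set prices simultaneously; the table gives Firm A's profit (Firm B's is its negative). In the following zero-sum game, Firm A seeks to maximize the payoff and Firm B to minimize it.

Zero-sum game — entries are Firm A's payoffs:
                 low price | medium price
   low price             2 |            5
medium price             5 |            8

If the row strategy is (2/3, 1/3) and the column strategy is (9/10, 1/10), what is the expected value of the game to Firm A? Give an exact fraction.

Against (9/10, 1/10), each row's expected payoff is low price: 23/10; medium price: 53/10.
Taking the (2/3, 1/3)-weighted average: (2/3)·(23/10) + (1/3)·(53/10) = 33/10.

33/10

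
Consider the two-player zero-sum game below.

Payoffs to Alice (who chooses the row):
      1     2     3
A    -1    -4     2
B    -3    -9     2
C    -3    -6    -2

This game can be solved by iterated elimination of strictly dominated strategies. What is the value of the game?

Row C is strictly dominated by row A (-1>-3, -4>-6, 2>-2); eliminate C.
Column 1 is strictly dominated by 2 for Bob (-4<-1, -9<-3); eliminate 1.
Column 3 is strictly dominated by 2 for Bob (-4<2, -9<2); eliminate 3.
Row B is strictly dominated by row A (-4>-9); eliminate B.
Only (A, 2) remains, with payoff -4.

-4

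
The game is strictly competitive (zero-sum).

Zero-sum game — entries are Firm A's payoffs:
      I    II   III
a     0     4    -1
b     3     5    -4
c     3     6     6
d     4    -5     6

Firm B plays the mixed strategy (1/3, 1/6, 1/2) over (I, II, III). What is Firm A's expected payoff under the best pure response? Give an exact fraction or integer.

a: (0)·(1/3) + (4)·(1/6) + (-1)·(1/2) = 1/6.
b: (3)·(1/3) + (5)·(1/6) + (-4)·(1/2) = -1/6.
c: (3)·(1/3) + (6)·(1/6) + (6)·(1/2) = 5.
d: (4)·(1/3) + (-5)·(1/6) + (6)·(1/2) = 7/2.
The best pure response is c with expected payoff 5.

5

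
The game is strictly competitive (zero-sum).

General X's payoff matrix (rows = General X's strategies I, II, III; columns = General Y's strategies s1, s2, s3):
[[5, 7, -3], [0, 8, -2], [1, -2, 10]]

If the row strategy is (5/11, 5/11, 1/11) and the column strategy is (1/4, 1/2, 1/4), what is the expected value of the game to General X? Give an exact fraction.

157/44

Against (1/4, 1/2, 1/4), each row's expected payoff is I: 4; II: 7/2; III: 7/4.
Taking the (5/11, 5/11, 1/11)-weighted average: (5/11)·(4) + (5/11)·(7/2) + (1/11)·(7/4) = 157/44.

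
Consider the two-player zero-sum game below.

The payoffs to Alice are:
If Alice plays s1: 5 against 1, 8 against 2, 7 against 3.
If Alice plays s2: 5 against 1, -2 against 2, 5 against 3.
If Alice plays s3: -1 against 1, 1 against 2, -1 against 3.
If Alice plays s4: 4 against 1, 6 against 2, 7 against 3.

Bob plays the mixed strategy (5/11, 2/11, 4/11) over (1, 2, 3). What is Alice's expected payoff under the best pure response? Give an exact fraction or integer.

69/11

s1: (5)·(5/11) + (8)·(2/11) + (7)·(4/11) = 69/11.
s2: (5)·(5/11) + (-2)·(2/11) + (5)·(4/11) = 41/11.
s3: (-1)·(5/11) + (1)·(2/11) + (-1)·(4/11) = -7/11.
s4: (4)·(5/11) + (6)·(2/11) + (7)·(4/11) = 60/11.
The best pure response is s1 with expected payoff 69/11.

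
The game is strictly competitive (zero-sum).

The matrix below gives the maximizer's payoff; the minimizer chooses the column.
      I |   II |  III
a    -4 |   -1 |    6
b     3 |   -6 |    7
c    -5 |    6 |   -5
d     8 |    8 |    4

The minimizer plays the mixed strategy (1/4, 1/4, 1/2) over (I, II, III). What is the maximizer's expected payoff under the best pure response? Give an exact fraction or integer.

6

a: (-4)·(1/4) + (-1)·(1/4) + (6)·(1/2) = 7/4.
b: (3)·(1/4) + (-6)·(1/4) + (7)·(1/2) = 11/4.
c: (-5)·(1/4) + (6)·(1/4) + (-5)·(1/2) = -9/4.
d: (8)·(1/4) + (8)·(1/4) + (4)·(1/2) = 6.
The best pure response is d with expected payoff 6.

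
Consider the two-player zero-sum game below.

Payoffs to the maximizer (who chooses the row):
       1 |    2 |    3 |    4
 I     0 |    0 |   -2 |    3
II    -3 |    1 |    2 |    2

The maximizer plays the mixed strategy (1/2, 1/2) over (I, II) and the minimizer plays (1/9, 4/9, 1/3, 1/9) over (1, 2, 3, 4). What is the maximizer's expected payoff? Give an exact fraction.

Against (1/9, 4/9, 1/3, 1/9), each row's expected payoff is I: -1/3; II: 1.
Taking the (1/2, 1/2)-weighted average: (1/2)·(-1/3) + (1/2)·(1) = 1/3.

1/3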